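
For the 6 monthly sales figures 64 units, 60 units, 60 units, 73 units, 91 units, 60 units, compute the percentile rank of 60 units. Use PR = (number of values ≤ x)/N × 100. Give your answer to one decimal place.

N = 6.
Strictly below 60: 0. Equal to 60: 3.
PR = 3/6 × 100 = 50.0

50.0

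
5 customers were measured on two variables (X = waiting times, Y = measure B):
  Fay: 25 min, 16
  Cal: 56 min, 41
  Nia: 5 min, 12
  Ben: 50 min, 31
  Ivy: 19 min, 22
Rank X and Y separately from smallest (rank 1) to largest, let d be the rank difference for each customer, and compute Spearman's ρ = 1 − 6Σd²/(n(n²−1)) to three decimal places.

0.900

Ranks of variable 1: 3, 5, 1, 4, 2
Ranks of variable 2: 2, 5, 1, 4, 3
d = r₁ − r₂: 1, 0, 0, 0, -1
d²: 1, 0, 0, 0, 1; Σd² = 2
ρ = 1 − 6·2/(5·24) = 1 − 12/120 = 0.900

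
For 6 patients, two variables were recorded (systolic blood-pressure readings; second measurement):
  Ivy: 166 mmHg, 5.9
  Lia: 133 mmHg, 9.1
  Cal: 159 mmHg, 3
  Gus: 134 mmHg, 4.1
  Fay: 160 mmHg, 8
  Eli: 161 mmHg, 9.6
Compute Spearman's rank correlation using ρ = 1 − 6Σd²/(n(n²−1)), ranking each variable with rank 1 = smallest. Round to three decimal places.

0.143

Ranks of variable 1: 6, 1, 3, 2, 4, 5
Ranks of variable 2: 3, 5, 1, 2, 4, 6
d = r₁ − r₂: 3, -4, 2, 0, 0, -1
d²: 9, 16, 4, 0, 0, 1; Σd² = 30
ρ = 1 − 6·30/(6·35) = 1 − 180/210 = 0.143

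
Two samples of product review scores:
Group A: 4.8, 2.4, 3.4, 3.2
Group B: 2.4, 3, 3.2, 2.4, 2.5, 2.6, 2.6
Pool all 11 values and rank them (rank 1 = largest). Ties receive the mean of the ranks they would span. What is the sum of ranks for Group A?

Sorted (descending): 4.8, 3.4, 3.2, 3.2, 3, 2.6, 2.6, 2.5, 2.4, 2.4, 2.4
The 2 values of 3.2 occupy positions 3–4 → average rank (3+4)/2 = 3.5.
The 2 values of 2.6 occupy positions 6–7 → average rank (6+7)/2 = 6.5.
The 3 values of 2.4 occupy positions 9–11 → average rank 10.
Group A values → pooled ranks: 4.8→1, 2.4→10, 3.4→2, 3.2→3.5
Rank sum = 1 + 10 + 2 + 3.5 = 16.5

16.5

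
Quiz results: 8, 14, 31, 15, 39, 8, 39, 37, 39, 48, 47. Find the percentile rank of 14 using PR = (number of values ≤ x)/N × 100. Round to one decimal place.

N = 11.
Strictly below 14: 2. Equal to 14: 1.
PR = 3/11 × 100 = 27.3

27.3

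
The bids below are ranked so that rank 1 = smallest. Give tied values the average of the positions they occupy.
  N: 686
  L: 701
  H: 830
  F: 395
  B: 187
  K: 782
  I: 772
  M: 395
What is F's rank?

2.5

Sorted (ascending): 187, 395, 395, 686, 701, 772, 782, 830
The 2 values of 395 occupy positions 2–3 → average rank (2+3)/2 = 2.5.
F has value 395 → rank 2.5.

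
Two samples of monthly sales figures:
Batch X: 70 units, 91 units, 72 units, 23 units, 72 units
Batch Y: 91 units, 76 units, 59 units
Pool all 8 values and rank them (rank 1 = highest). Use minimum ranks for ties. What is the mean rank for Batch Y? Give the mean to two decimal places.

Sorted (descending): 91, 91, 76, 72, 72, 70, 59, 23
The 2 values of 91 occupy positions 1–2 → each gets rank 1.
The 2 values of 72 occupy positions 4–5 → each gets rank 4.
Batch Y values → pooled ranks: 91→1, 76→3, 59→7
Mean rank = (1 + 3 + 7) / 3 = 3.67

3.67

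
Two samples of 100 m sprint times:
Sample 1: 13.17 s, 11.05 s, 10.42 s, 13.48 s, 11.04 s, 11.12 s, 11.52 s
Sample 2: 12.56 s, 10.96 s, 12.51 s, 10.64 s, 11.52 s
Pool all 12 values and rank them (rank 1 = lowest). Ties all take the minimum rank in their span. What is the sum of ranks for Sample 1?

Sorted (ascending): 10.42, 10.64, 10.96, 11.04, 11.05, 11.12, 11.52, 11.52, 12.51, 12.56, 13.17, 13.48
The 2 values of 11.52 occupy positions 7–8 → each gets rank 7.
Sample 1 values → pooled ranks: 13.17→11, 11.05→5, 10.42→1, 13.48→12, 11.04→4, 11.12→6, 11.52→7
Rank sum = 11 + 5 + 1 + 12 + 4 + 6 + 7 = 46

46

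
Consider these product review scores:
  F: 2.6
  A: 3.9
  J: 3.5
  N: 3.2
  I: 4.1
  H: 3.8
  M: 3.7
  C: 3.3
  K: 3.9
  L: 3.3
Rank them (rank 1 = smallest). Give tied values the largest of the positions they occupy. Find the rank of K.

Sorted (ascending): 2.6, 3.2, 3.3, 3.3, 3.5, 3.7, 3.8, 3.9, 3.9, 4.1
The 2 values of 3.3 occupy positions 3–4 → each gets rank 4.
The 2 values of 3.9 occupy positions 8–9 → each gets rank 9.
K has value 3.9 → rank 9.

9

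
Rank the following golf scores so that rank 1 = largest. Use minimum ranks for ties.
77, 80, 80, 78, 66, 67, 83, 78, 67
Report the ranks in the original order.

Sorted (descending): 83, 80, 80, 78, 78, 77, 67, 67, 66
The 2 values of 80 occupy positions 2–3 → each gets rank 2.
The 2 values of 78 occupy positions 4–5 → each gets rank 4.
The 2 values of 67 occupy positions 7–8 → each gets rank 7.

6, 2, 2, 4, 9, 7, 1, 4, 7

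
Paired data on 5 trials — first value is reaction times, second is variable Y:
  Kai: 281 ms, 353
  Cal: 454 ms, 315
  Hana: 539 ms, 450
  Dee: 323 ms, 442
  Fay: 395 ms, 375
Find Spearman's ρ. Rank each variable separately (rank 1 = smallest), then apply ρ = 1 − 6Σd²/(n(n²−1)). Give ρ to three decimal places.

0.300

Ranks of variable 1: 1, 4, 5, 2, 3
Ranks of variable 2: 2, 1, 5, 4, 3
d = r₁ − r₂: -1, 3, 0, -2, 0
d²: 1, 9, 0, 4, 0; Σd² = 14
ρ = 1 − 6·14/(5·24) = 1 − 84/120 = 0.300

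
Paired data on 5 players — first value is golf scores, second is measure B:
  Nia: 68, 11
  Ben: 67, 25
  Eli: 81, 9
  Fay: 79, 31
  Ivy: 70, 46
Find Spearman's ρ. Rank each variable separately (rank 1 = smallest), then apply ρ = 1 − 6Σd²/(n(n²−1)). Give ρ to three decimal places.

Ranks of variable 1: 2, 1, 5, 4, 3
Ranks of variable 2: 2, 3, 1, 4, 5
d = r₁ − r₂: 0, -2, 4, 0, -2
d²: 0, 4, 16, 0, 4; Σd² = 24
ρ = 1 − 6·24/(5·24) = 1 − 144/120 = -0.200

-0.200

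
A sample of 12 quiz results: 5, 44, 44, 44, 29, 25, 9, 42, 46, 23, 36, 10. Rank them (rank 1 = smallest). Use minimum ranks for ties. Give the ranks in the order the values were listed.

1, 9, 9, 9, 6, 5, 2, 8, 12, 4, 7, 3

Sorted (ascending): 5, 9, 10, 23, 25, 29, 36, 42, 44, 44, 44, 46
The 3 values of 44 occupy positions 9–11 → each gets rank 9.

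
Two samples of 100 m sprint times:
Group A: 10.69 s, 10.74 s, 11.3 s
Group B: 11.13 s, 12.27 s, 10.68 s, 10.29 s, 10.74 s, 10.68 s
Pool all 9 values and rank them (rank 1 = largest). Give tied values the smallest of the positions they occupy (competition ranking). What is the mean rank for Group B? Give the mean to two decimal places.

5.17

Sorted (descending): 12.27, 11.3, 11.13, 10.74, 10.74, 10.69, 10.68, 10.68, 10.29
The 2 values of 10.74 occupy positions 4–5 → each gets rank 4.
The 2 values of 10.68 occupy positions 7–8 → each gets rank 7.
Group B values → pooled ranks: 11.13→3, 12.27→1, 10.68→7, 10.29→9, 10.74→4, 10.68→7
Mean rank = (3 + 1 + 7 + 9 + 4 + 7) / 6 = 5.17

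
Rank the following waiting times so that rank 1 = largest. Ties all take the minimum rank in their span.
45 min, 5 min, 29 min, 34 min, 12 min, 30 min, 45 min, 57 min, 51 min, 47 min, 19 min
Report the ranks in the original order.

4, 11, 8, 6, 10, 7, 4, 1, 2, 3, 9

Sorted (descending): 57, 51, 47, 45, 45, 34, 30, 29, 19, 12, 5
The 2 values of 45 occupy positions 4–5 → each gets rank 4.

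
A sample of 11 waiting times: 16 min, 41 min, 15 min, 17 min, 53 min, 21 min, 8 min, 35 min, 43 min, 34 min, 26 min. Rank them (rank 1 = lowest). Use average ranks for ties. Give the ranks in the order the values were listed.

3, 9, 2, 4, 11, 5, 1, 8, 10, 7, 6

Sorted (ascending): 8, 15, 16, 17, 21, 26, 34, 35, 41, 43, 53
No ties — each value takes its position as its rank.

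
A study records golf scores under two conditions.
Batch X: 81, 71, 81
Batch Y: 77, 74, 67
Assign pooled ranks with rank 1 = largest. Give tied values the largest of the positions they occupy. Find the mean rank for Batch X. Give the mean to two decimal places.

3.00

Sorted (descending): 81, 81, 77, 74, 71, 67
The 2 values of 81 occupy positions 1–2 → each gets rank 2.
Batch X values → pooled ranks: 81→2, 71→5, 81→2
Mean rank = (2 + 5 + 2) / 3 = 3.00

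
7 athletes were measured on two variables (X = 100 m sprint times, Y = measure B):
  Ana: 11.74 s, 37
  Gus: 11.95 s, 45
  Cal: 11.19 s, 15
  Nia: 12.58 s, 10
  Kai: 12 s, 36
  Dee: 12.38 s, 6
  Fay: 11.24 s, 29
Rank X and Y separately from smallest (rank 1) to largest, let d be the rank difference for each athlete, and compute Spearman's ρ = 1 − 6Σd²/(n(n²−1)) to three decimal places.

Ranks of variable 1: 3, 4, 1, 7, 5, 6, 2
Ranks of variable 2: 6, 7, 3, 2, 5, 1, 4
d = r₁ − r₂: -3, -3, -2, 5, 0, 5, -2
d²: 9, 9, 4, 25, 0, 25, 4; Σd² = 76
ρ = 1 − 6·76/(7·48) = 1 − 456/336 = -0.357

-0.357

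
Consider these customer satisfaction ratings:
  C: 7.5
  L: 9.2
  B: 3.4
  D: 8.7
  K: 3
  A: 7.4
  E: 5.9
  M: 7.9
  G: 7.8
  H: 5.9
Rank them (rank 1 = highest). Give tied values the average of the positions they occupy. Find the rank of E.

Sorted (descending): 9.2, 8.7, 7.9, 7.8, 7.5, 7.4, 5.9, 5.9, 3.4, 3
The 2 values of 5.9 occupy positions 7–8 → average rank (7+8)/2 = 7.5.
E has value 5.9 → rank 7.5.

7.5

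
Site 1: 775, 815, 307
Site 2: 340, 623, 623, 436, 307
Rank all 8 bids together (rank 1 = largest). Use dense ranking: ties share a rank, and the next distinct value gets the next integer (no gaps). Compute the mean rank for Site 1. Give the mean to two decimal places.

Sorted (descending): 815, 775, 623, 623, 436, 340, 307, 307
The 2 values of 623 share dense rank 3.
The 2 values of 307 share dense rank 6.
Remaining distinct values take the next consecutive integers.
Site 1 values → pooled ranks: 775→2, 815→1, 307→6
Mean rank = (2 + 1 + 6) / 3 = 3.00

3.00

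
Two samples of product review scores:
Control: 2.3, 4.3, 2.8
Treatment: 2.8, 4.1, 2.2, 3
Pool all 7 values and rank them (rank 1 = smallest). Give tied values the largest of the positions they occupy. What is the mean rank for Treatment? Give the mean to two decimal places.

4.00

Sorted (ascending): 2.2, 2.3, 2.8, 2.8, 3, 4.1, 4.3
The 2 values of 2.8 occupy positions 3–4 → each gets rank 4.
Treatment values → pooled ranks: 2.8→4, 4.1→6, 2.2→1, 3→5
Mean rank = (4 + 6 + 1 + 5) / 4 = 4.00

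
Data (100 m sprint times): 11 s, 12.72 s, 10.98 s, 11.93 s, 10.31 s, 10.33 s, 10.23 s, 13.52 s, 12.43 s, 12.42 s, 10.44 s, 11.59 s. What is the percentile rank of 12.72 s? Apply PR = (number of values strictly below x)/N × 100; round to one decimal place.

83.3

N = 12.
Strictly below 12.72: 10. Equal to 12.72: 1.
PR = 10/12 × 100 = 83.3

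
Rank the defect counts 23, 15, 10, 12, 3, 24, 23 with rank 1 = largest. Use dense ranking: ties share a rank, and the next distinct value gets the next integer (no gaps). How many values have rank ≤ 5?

Sorted (descending): 24, 23, 23, 15, 12, 10, 3
The 2 values of 23 share dense rank 2.
Remaining distinct values take the next consecutive integers.
Ranks ≤ 5: {1, 2, 2, 3, 4, 5} → 6 values.

6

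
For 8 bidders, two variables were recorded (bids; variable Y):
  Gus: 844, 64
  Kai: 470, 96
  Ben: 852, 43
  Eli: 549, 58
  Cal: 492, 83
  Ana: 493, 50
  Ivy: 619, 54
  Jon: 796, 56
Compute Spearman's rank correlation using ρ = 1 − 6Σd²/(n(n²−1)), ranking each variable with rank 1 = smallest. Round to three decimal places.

Ranks of variable 1: 7, 1, 8, 4, 2, 3, 5, 6
Ranks of variable 2: 6, 8, 1, 5, 7, 2, 3, 4
d = r₁ − r₂: 1, -7, 7, -1, -5, 1, 2, 2
d²: 1, 49, 49, 1, 25, 1, 4, 4; Σd² = 134
ρ = 1 − 6·134/(8·63) = 1 − 804/504 = -0.595

-0.595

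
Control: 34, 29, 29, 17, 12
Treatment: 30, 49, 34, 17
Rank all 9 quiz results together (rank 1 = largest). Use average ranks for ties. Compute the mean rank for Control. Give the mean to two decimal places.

Sorted (descending): 49, 34, 34, 30, 29, 29, 17, 17, 12
The 2 values of 34 occupy positions 2–3 → average rank (2+3)/2 = 2.5.
The 2 values of 29 occupy positions 5–6 → average rank (5+6)/2 = 5.5.
The 2 values of 17 occupy positions 7–8 → average rank (7+8)/2 = 7.5.
Control values → pooled ranks: 34→2.5, 29→5.5, 29→5.5, 17→7.5, 12→9
Mean rank = (2.5 + 5.5 + 5.5 + 7.5 + 9) / 5 = 6.00

6.00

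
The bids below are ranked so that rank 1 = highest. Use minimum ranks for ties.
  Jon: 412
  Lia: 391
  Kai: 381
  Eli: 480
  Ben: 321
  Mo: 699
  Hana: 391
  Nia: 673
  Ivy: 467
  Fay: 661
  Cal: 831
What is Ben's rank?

Sorted (descending): 831, 699, 673, 661, 480, 467, 412, 391, 391, 381, 321
The 2 values of 391 occupy positions 8–9 → each gets rank 8.
Ben has value 321 → rank 11.

11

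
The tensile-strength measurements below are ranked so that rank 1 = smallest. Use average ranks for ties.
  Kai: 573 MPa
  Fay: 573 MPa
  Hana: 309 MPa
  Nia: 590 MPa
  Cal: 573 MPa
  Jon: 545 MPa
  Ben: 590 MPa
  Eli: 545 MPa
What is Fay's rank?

5

Sorted (ascending): 309, 545, 545, 573, 573, 573, 590, 590
The 2 values of 545 occupy positions 2–3 → average rank (2+3)/2 = 2.5.
The 3 values of 573 occupy positions 4–6 → average rank 5.
The 2 values of 590 occupy positions 7–8 → average rank (7+8)/2 = 7.5.
Fay has value 573 MPa → rank 5.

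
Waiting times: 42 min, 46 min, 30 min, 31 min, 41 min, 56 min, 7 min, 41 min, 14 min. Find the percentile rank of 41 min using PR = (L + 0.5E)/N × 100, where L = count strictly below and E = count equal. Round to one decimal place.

N = 9.
Strictly below 41: 4. Equal to 41: 2.
PR = (4 + 0.5·2)/9 × 100 = 55.6

55.6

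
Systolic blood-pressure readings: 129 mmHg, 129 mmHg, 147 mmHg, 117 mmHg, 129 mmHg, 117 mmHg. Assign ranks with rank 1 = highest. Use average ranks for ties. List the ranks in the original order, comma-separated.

Sorted (descending): 147, 129, 129, 129, 117, 117
The 3 values of 129 occupy positions 2–4 → average rank 3.
The 2 values of 117 occupy positions 5–6 → average rank (5+6)/2 = 5.5.

3, 3, 1, 5.5, 3, 5.5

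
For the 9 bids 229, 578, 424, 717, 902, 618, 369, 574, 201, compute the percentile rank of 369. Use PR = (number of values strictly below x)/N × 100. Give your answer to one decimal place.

N = 9.
Strictly below 369: 2. Equal to 369: 1.
PR = 2/9 × 100 = 22.2

22.2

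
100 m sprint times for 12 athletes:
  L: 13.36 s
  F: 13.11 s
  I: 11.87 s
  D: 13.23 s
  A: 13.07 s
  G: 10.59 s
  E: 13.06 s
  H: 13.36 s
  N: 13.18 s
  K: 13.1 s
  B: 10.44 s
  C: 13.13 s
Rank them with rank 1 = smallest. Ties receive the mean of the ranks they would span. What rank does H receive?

Sorted (ascending): 10.44, 10.59, 11.87, 13.06, 13.07, 13.1, 13.11, 13.13, 13.18, 13.23, 13.36, 13.36
The 2 values of 13.36 occupy positions 11–12 → average rank (11+12)/2 = 11.5.
H has value 13.36 s → rank 11.5.

11.5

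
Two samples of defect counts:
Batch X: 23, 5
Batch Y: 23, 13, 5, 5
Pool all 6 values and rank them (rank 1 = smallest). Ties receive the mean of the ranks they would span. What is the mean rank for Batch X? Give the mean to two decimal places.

3.75

Sorted (ascending): 5, 5, 5, 13, 23, 23
The 3 values of 5 occupy positions 1–3 → average rank 2.
The 2 values of 23 occupy positions 5–6 → average rank (5+6)/2 = 5.5.
Batch X values → pooled ranks: 23→5.5, 5→2
Mean rank = (5.5 + 2) / 2 = 3.75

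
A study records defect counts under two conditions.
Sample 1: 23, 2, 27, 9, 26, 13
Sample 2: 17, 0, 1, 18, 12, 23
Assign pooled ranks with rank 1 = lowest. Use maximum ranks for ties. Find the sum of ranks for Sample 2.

33

Sorted (ascending): 0, 1, 2, 9, 12, 13, 17, 18, 23, 23, 26, 27
The 2 values of 23 occupy positions 9–10 → each gets rank 10.
Sample 2 values → pooled ranks: 17→7, 0→1, 1→2, 18→8, 12→5, 23→10
Rank sum = 7 + 1 + 2 + 8 + 5 + 10 = 33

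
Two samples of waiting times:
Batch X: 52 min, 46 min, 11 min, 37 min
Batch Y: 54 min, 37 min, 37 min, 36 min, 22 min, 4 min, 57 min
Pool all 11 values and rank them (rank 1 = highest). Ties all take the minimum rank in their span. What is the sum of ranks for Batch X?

Sorted (descending): 57, 54, 52, 46, 37, 37, 37, 36, 22, 11, 4
The 3 values of 37 occupy positions 5–7 → each gets rank 5.
Batch X values → pooled ranks: 52→3, 46→4, 11→10, 37→5
Rank sum = 3 + 4 + 10 + 5 = 22

22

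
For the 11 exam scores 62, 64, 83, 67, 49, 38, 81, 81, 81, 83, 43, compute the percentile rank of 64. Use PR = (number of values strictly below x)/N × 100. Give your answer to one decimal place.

36.4

N = 11.
Strictly below 64: 4. Equal to 64: 1.
PR = 4/11 × 100 = 36.4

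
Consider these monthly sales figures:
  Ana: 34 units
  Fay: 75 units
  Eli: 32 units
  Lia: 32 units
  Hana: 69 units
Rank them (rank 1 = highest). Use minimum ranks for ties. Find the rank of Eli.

Sorted (descending): 75, 69, 34, 32, 32
The 2 values of 32 occupy positions 4–5 → each gets rank 4.
Eli has value 32 units → rank 4.

4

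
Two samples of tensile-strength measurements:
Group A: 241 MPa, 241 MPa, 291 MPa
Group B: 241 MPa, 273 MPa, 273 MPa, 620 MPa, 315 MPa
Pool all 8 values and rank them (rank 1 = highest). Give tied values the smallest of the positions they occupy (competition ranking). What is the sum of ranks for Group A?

Sorted (descending): 620, 315, 291, 273, 273, 241, 241, 241
The 2 values of 273 occupy positions 4–5 → each gets rank 4.
The 3 values of 241 occupy positions 6–8 → each gets rank 6.
Group A values → pooled ranks: 241→6, 241→6, 291→3
Rank sum = 6 + 6 + 3 = 15

15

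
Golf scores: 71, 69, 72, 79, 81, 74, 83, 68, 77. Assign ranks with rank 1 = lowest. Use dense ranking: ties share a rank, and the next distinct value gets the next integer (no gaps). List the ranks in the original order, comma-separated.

Sorted (ascending): 68, 69, 71, 72, 74, 77, 79, 81, 83
No ties — each value takes its position as its rank.

3, 2, 4, 7, 8, 5, 9, 1, 6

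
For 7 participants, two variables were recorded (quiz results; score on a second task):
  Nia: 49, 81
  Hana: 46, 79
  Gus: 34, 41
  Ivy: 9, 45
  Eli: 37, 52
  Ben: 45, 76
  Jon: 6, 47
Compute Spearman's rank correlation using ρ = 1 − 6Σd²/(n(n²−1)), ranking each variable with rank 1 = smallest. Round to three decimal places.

0.857

Ranks of variable 1: 7, 6, 3, 2, 4, 5, 1
Ranks of variable 2: 7, 6, 1, 2, 4, 5, 3
d = r₁ − r₂: 0, 0, 2, 0, 0, 0, -2
d²: 0, 0, 4, 0, 0, 0, 4; Σd² = 8
ρ = 1 − 6·8/(7·48) = 1 − 48/336 = 0.857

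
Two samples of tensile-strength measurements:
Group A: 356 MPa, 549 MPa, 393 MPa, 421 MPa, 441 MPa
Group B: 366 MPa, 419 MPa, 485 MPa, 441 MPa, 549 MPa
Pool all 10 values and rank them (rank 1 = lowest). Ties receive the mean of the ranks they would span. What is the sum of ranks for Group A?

Sorted (ascending): 356, 366, 393, 419, 421, 441, 441, 485, 549, 549
The 2 values of 441 occupy positions 6–7 → average rank (6+7)/2 = 6.5.
The 2 values of 549 occupy positions 9–10 → average rank (9+10)/2 = 9.5.
Group A values → pooled ranks: 356→1, 549→9.5, 393→3, 421→5, 441→6.5
Rank sum = 1 + 9.5 + 3 + 5 + 6.5 = 25

25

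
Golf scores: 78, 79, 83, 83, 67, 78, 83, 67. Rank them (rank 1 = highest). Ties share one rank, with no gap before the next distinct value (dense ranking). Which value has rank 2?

Sorted (descending): 83, 83, 83, 79, 78, 78, 67, 67
The 3 values of 83 share dense rank 1.
The 2 values of 78 share dense rank 3.
The 2 values of 67 share dense rank 4.
Remaining distinct values take the next consecutive integers.
Rank 2 → value 79.

79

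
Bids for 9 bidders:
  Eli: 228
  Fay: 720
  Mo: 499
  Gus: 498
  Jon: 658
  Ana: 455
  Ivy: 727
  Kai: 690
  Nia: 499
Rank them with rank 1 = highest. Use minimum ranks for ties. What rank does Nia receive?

5

Sorted (descending): 727, 720, 690, 658, 499, 499, 498, 455, 228
The 2 values of 499 occupy positions 5–6 → each gets rank 5.
Nia has value 499 → rank 5.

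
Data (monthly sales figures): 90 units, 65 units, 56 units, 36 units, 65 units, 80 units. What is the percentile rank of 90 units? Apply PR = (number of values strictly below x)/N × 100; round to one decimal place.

N = 6.
Strictly below 90: 5. Equal to 90: 1.
PR = 5/6 × 100 = 83.3

83.3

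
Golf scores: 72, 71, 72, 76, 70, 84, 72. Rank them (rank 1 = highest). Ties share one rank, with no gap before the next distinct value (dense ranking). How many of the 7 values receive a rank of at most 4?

6

Sorted (descending): 84, 76, 72, 72, 72, 71, 70
The 3 values of 72 share dense rank 3.
Remaining distinct values take the next consecutive integers.
Ranks ≤ 4: {1, 2, 3, 3, 3, 4} → 6 values.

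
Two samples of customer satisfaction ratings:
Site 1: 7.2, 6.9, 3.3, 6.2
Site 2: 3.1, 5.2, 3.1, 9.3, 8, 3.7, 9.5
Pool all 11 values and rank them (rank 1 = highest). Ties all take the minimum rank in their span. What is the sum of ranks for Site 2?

Sorted (descending): 9.5, 9.3, 8, 7.2, 6.9, 6.2, 5.2, 3.7, 3.3, 3.1, 3.1
The 2 values of 3.1 occupy positions 10–11 → each gets rank 10.
Site 2 values → pooled ranks: 3.1→10, 5.2→7, 3.1→10, 9.3→2, 8→3, 3.7→8, 9.5→1
Rank sum = 10 + 7 + 10 + 2 + 3 + 8 + 1 = 41

41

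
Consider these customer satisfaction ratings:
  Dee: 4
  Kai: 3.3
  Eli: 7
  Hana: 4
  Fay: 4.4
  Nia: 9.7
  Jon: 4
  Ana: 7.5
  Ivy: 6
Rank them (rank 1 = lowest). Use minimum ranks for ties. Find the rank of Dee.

2

Sorted (ascending): 3.3, 4, 4, 4, 4.4, 6, 7, 7.5, 9.7
The 3 values of 4 occupy positions 2–4 → each gets rank 2.
Dee has value 4 → rank 2.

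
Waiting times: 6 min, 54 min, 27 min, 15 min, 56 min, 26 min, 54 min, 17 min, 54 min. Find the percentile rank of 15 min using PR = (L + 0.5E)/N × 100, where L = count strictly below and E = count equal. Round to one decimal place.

N = 9.
Strictly below 15: 1. Equal to 15: 1.
PR = (1 + 0.5·1)/9 × 100 = 16.7

16.7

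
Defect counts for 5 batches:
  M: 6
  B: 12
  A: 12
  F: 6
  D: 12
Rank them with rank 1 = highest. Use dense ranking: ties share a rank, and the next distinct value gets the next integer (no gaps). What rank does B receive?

Sorted (descending): 12, 12, 12, 6, 6
The 3 values of 12 share dense rank 1.
The 2 values of 6 share dense rank 2.
B has value 12 → rank 1.

1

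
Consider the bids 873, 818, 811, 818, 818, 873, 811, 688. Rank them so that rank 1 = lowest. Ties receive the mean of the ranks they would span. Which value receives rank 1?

688

Sorted (ascending): 688, 811, 811, 818, 818, 818, 873, 873
The 2 values of 811 occupy positions 2–3 → average rank (2+3)/2 = 2.5.
The 3 values of 818 occupy positions 4–6 → average rank 5.
The 2 values of 873 occupy positions 7–8 → average rank (7+8)/2 = 7.5.
Rank 1 → value 688.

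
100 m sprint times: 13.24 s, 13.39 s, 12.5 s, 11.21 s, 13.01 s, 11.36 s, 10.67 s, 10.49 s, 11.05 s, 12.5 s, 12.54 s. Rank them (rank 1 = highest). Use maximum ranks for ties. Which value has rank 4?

Sorted (descending): 13.39, 13.24, 13.01, 12.54, 12.5, 12.5, 11.36, 11.21, 11.05, 10.67, 10.49
The 2 values of 12.5 occupy positions 5–6 → each gets rank 6.
Rank 4 → value 12.54.

12.54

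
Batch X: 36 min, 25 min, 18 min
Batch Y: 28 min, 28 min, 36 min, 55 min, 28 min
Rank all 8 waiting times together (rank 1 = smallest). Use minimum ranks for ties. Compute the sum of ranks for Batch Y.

23

Sorted (ascending): 18, 25, 28, 28, 28, 36, 36, 55
The 3 values of 28 occupy positions 3–5 → each gets rank 3.
The 2 values of 36 occupy positions 6–7 → each gets rank 6.
Batch Y values → pooled ranks: 28→3, 28→3, 36→6, 55→8, 28→3
Rank sum = 3 + 3 + 6 + 8 + 3 = 23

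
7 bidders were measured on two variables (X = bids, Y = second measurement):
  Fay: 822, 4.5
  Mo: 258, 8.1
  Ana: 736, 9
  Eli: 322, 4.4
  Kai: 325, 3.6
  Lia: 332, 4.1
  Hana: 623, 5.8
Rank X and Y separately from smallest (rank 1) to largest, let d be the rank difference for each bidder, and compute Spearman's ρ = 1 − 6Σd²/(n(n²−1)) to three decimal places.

Ranks of variable 1: 7, 1, 6, 2, 3, 4, 5
Ranks of variable 2: 4, 6, 7, 3, 1, 2, 5
d = r₁ − r₂: 3, -5, -1, -1, 2, 2, 0
d²: 9, 25, 1, 1, 4, 4, 0; Σd² = 44
ρ = 1 − 6·44/(7·48) = 1 − 264/336 = 0.214

0.214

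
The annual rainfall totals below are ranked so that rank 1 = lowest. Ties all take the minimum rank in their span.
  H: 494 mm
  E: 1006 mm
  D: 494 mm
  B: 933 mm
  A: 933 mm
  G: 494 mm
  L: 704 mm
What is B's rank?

Sorted (ascending): 494, 494, 494, 704, 933, 933, 1006
The 3 values of 494 occupy positions 1–3 → each gets rank 1.
The 2 values of 933 occupy positions 5–6 → each gets rank 5.
B has value 933 mm → rank 5.

5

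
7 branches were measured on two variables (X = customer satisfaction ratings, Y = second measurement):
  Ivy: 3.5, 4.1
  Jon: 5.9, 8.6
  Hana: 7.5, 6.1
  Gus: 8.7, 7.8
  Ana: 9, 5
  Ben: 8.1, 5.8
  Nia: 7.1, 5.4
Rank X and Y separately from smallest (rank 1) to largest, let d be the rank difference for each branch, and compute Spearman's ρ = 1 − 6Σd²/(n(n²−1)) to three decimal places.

Ranks of variable 1: 1, 2, 4, 6, 7, 5, 3
Ranks of variable 2: 1, 7, 5, 6, 2, 4, 3
d = r₁ − r₂: 0, -5, -1, 0, 5, 1, 0
d²: 0, 25, 1, 0, 25, 1, 0; Σd² = 52
ρ = 1 − 6·52/(7·48) = 1 − 312/336 = 0.071

0.071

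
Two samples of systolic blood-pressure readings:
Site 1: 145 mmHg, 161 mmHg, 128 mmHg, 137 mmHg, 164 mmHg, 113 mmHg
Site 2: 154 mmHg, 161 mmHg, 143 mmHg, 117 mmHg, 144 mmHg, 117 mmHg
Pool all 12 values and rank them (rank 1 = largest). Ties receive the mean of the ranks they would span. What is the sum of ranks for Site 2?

40.5

Sorted (descending): 164, 161, 161, 154, 145, 144, 143, 137, 128, 117, 117, 113
The 2 values of 161 occupy positions 2–3 → average rank (2+3)/2 = 2.5.
The 2 values of 117 occupy positions 10–11 → average rank (10+11)/2 = 10.5.
Site 2 values → pooled ranks: 154→4, 161→2.5, 143→7, 117→10.5, 144→6, 117→10.5
Rank sum = 4 + 2.5 + 7 + 10.5 + 6 + 10.5 = 40.5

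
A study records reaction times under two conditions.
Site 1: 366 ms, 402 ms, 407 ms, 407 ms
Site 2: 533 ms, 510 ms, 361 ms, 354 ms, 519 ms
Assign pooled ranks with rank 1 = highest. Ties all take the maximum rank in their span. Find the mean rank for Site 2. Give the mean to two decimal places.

Sorted (descending): 533, 519, 510, 407, 407, 402, 366, 361, 354
The 2 values of 407 occupy positions 4–5 → each gets rank 5.
Site 2 values → pooled ranks: 533→1, 510→3, 361→8, 354→9, 519→2
Mean rank = (1 + 3 + 8 + 9 + 2) / 5 = 4.60

4.60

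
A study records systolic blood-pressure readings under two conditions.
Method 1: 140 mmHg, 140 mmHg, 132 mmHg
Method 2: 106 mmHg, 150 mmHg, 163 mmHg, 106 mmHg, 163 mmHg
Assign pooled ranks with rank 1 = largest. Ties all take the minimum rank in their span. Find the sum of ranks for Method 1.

Sorted (descending): 163, 163, 150, 140, 140, 132, 106, 106
The 2 values of 163 occupy positions 1–2 → each gets rank 1.
The 2 values of 140 occupy positions 4–5 → each gets rank 4.
The 2 values of 106 occupy positions 7–8 → each gets rank 7.
Method 1 values → pooled ranks: 140→4, 140→4, 132→6
Rank sum = 4 + 4 + 6 = 14

14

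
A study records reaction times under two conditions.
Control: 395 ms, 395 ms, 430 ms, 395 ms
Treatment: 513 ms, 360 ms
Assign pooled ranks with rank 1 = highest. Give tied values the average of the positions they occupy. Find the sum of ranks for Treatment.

Sorted (descending): 513, 430, 395, 395, 395, 360
The 3 values of 395 occupy positions 3–5 → average rank 4.
Treatment values → pooled ranks: 513→1, 360→6
Rank sum = 1 + 6 = 7

7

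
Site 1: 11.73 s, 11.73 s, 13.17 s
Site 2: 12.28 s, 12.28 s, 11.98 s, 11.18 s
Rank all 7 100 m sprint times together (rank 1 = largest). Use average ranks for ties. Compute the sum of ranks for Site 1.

Sorted (descending): 13.17, 12.28, 12.28, 11.98, 11.73, 11.73, 11.18
The 2 values of 12.28 occupy positions 2–3 → average rank (2+3)/2 = 2.5.
The 2 values of 11.73 occupy positions 5–6 → average rank (5+6)/2 = 5.5.
Site 1 values → pooled ranks: 11.73→5.5, 11.73→5.5, 13.17→1
Rank sum = 5.5 + 5.5 + 1 = 12

12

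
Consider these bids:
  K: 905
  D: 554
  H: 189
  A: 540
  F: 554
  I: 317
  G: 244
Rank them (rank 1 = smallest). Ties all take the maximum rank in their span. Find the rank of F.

6

Sorted (ascending): 189, 244, 317, 540, 554, 554, 905
The 2 values of 554 occupy positions 5–6 → each gets rank 6.
F has value 554 → rank 6.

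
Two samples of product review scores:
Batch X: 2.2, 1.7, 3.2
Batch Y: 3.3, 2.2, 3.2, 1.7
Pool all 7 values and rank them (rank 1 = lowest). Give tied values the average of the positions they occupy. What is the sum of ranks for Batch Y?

17.5

Sorted (ascending): 1.7, 1.7, 2.2, 2.2, 3.2, 3.2, 3.3
The 2 values of 1.7 occupy positions 1–2 → average rank (1+2)/2 = 1.5.
The 2 values of 2.2 occupy positions 3–4 → average rank (3+4)/2 = 3.5.
The 2 values of 3.2 occupy positions 5–6 → average rank (5+6)/2 = 5.5.
Batch Y values → pooled ranks: 3.3→7, 2.2→3.5, 3.2→5.5, 1.7→1.5
Rank sum = 7 + 3.5 + 5.5 + 1.5 = 17.5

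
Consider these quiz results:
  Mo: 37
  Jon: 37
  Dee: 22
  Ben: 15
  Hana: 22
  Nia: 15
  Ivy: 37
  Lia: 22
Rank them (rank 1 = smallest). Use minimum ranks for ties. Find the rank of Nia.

Sorted (ascending): 15, 15, 22, 22, 22, 37, 37, 37
The 2 values of 15 occupy positions 1–2 → each gets rank 1.
The 3 values of 22 occupy positions 3–5 → each gets rank 3.
The 3 values of 37 occupy positions 6–8 → each gets rank 6.
Nia has value 15 → rank 1.

1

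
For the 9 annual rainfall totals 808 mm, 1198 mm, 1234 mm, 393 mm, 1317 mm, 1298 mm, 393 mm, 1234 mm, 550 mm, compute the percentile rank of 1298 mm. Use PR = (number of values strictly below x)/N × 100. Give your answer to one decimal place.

77.8

N = 9.
Strictly below 1298: 7. Equal to 1298: 1.
PR = 7/9 × 100 = 77.8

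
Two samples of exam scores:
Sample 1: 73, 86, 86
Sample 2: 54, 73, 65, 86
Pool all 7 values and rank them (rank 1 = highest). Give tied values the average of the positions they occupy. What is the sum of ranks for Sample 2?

19.5

Sorted (descending): 86, 86, 86, 73, 73, 65, 54
The 3 values of 86 occupy positions 1–3 → average rank 2.
The 2 values of 73 occupy positions 4–5 → average rank (4+5)/2 = 4.5.
Sample 2 values → pooled ranks: 54→7, 73→4.5, 65→6, 86→2
Rank sum = 7 + 4.5 + 6 + 2 = 19.5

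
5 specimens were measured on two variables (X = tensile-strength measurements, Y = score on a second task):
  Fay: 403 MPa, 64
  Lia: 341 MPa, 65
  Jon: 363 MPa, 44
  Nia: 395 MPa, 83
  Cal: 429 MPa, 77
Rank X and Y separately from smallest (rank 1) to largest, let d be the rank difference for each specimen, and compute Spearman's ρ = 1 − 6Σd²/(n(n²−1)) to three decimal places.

Ranks of variable 1: 4, 1, 2, 3, 5
Ranks of variable 2: 2, 3, 1, 5, 4
d = r₁ − r₂: 2, -2, 1, -2, 1
d²: 4, 4, 1, 4, 1; Σd² = 14
ρ = 1 − 6·14/(5·24) = 1 − 84/120 = 0.300

0.300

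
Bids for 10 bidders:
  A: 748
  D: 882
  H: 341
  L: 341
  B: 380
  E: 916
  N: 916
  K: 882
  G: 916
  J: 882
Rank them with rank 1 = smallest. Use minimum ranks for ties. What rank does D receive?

5

Sorted (ascending): 341, 341, 380, 748, 882, 882, 882, 916, 916, 916
The 2 values of 341 occupy positions 1–2 → each gets rank 1.
The 3 values of 882 occupy positions 5–7 → each gets rank 5.
The 3 values of 916 occupy positions 8–10 → each gets rank 8.
D has value 882 → rank 5.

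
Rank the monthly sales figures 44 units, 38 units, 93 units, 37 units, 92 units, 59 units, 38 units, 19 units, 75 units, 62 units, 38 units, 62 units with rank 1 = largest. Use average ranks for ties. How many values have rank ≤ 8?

7

Sorted (descending): 93, 92, 75, 62, 62, 59, 44, 38, 38, 38, 37, 19
The 2 values of 62 occupy positions 4–5 → average rank (4+5)/2 = 4.5.
The 3 values of 38 occupy positions 8–10 → average rank 9.
Ranks ≤ 8: {1, 2, 3, 4.5, 4.5, 6, 7} → 7 values.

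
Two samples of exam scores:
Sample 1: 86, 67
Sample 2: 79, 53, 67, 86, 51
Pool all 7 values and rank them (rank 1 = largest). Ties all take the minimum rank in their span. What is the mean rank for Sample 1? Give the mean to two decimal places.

2.50

Sorted (descending): 86, 86, 79, 67, 67, 53, 51
The 2 values of 86 occupy positions 1–2 → each gets rank 1.
The 2 values of 67 occupy positions 4–5 → each gets rank 4.
Sample 1 values → pooled ranks: 86→1, 67→4
Mean rank = (1 + 4) / 2 = 2.50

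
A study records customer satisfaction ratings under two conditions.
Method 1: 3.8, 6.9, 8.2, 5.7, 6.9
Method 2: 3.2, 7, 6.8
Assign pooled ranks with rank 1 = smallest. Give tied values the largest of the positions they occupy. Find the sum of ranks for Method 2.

Sorted (ascending): 3.2, 3.8, 5.7, 6.8, 6.9, 6.9, 7, 8.2
The 2 values of 6.9 occupy positions 5–6 → each gets rank 6.
Method 2 values → pooled ranks: 3.2→1, 7→7, 6.8→4
Rank sum = 1 + 7 + 4 = 12

12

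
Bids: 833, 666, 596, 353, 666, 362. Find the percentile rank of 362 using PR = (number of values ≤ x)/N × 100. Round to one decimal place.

33.3

N = 6.
Strictly below 362: 1. Equal to 362: 1.
PR = 2/6 × 100 = 33.3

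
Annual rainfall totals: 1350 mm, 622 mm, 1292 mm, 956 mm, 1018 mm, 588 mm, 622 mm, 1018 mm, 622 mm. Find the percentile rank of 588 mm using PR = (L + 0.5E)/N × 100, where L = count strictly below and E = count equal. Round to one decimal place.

N = 9.
Strictly below 588: 0. Equal to 588: 1.
PR = (0 + 0.5·1)/9 × 100 = 5.6

5.6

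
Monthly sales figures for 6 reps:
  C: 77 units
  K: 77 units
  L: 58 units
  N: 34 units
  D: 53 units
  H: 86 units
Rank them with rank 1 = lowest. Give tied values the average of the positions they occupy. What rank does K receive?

4.5

Sorted (ascending): 34, 53, 58, 77, 77, 86
The 2 values of 77 occupy positions 4–5 → average rank (4+5)/2 = 4.5.
K has value 77 units → rank 4.5.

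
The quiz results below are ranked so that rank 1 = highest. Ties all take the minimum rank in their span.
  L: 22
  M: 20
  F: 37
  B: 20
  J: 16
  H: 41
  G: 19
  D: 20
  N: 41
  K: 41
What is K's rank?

Sorted (descending): 41, 41, 41, 37, 22, 20, 20, 20, 19, 16
The 3 values of 41 occupy positions 1–3 → each gets rank 1.
The 3 values of 20 occupy positions 6–8 → each gets rank 6.
K has value 41 → rank 1.

1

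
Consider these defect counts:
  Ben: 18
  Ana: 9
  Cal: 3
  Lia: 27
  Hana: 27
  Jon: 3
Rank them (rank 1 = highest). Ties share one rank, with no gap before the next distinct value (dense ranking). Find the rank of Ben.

Sorted (descending): 27, 27, 18, 9, 3, 3
The 2 values of 27 share dense rank 1.
The 2 values of 3 share dense rank 4.
Remaining distinct values take the next consecutive integers.
Ben has value 18 → rank 2.

2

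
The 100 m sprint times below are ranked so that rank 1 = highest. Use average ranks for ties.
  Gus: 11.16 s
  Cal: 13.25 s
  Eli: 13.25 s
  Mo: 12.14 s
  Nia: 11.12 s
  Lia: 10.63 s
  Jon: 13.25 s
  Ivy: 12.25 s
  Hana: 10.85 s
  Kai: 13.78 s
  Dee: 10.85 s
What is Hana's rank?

Sorted (descending): 13.78, 13.25, 13.25, 13.25, 12.25, 12.14, 11.16, 11.12, 10.85, 10.85, 10.63
The 3 values of 13.25 occupy positions 2–4 → average rank 3.
The 2 values of 10.85 occupy positions 9–10 → average rank (9+10)/2 = 9.5.
Hana has value 10.85 s → rank 9.5.

9.5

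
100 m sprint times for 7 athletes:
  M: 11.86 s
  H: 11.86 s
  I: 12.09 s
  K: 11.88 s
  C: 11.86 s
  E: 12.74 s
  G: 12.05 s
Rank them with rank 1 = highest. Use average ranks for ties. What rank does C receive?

Sorted (descending): 12.74, 12.09, 12.05, 11.88, 11.86, 11.86, 11.86
The 3 values of 11.86 occupy positions 5–7 → average rank 6.
C has value 11.86 s → rank 6.

6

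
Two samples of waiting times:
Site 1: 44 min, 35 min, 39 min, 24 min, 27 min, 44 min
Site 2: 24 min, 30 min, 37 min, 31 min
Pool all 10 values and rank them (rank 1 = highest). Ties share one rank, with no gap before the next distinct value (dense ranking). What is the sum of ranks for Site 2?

Sorted (descending): 44, 44, 39, 37, 35, 31, 30, 27, 24, 24
The 2 values of 44 share dense rank 1.
The 2 values of 24 share dense rank 8.
Remaining distinct values take the next consecutive integers.
Site 2 values → pooled ranks: 24→8, 30→6, 37→3, 31→5
Rank sum = 8 + 6 + 3 + 5 = 22

22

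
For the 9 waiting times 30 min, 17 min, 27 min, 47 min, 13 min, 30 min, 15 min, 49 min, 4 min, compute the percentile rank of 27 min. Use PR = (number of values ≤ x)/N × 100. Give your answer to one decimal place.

55.6

N = 9.
Strictly below 27: 4. Equal to 27: 1.
PR = 5/9 × 100 = 55.6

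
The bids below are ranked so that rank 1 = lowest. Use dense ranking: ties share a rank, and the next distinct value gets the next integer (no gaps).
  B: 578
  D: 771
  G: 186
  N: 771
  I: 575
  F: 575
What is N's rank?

Sorted (ascending): 186, 575, 575, 578, 771, 771
The 2 values of 575 share dense rank 2.
The 2 values of 771 share dense rank 4.
Remaining distinct values take the next consecutive integers.
N has value 771 → rank 4.

4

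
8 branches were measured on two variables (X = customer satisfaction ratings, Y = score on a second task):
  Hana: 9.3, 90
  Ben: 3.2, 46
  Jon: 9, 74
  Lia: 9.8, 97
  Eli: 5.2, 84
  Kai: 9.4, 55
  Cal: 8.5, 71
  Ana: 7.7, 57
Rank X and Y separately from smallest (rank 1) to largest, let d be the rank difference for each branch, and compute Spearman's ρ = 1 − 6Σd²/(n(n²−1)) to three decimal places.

0.500

Ranks of variable 1: 6, 1, 5, 8, 2, 7, 4, 3
Ranks of variable 2: 7, 1, 5, 8, 6, 2, 4, 3
d = r₁ − r₂: -1, 0, 0, 0, -4, 5, 0, 0
d²: 1, 0, 0, 0, 16, 25, 0, 0; Σd² = 42
ρ = 1 − 6·42/(8·63) = 1 − 252/504 = 0.500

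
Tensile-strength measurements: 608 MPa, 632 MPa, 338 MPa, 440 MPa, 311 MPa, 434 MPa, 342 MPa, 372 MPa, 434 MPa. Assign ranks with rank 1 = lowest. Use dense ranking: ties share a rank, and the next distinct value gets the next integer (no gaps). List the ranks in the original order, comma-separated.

7, 8, 2, 6, 1, 5, 3, 4, 5

Sorted (ascending): 311, 338, 342, 372, 434, 434, 440, 608, 632
The 2 values of 434 share dense rank 5.
Remaining distinct values take the next consecutive integers.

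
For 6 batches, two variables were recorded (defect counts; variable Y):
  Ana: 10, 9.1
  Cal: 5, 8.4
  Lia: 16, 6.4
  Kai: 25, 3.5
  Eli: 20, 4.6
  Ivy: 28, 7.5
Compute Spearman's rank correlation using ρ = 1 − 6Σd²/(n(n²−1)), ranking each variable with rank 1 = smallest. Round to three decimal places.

-0.600

Ranks of variable 1: 2, 1, 3, 5, 4, 6
Ranks of variable 2: 6, 5, 3, 1, 2, 4
d = r₁ − r₂: -4, -4, 0, 4, 2, 2
d²: 16, 16, 0, 16, 4, 4; Σd² = 56
ρ = 1 − 6·56/(6·35) = 1 − 336/210 = -0.600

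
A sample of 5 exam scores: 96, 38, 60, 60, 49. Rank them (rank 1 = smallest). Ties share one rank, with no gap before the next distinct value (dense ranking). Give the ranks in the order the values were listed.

4, 1, 3, 3, 2

Sorted (ascending): 38, 49, 60, 60, 96
The 2 values of 60 share dense rank 3.
Remaining distinct values take the next consecutive integers.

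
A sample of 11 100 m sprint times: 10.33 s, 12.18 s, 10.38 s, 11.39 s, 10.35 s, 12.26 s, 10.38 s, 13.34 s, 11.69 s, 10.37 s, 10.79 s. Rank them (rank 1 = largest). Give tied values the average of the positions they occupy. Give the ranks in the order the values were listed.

Sorted (descending): 13.34, 12.26, 12.18, 11.69, 11.39, 10.79, 10.38, 10.38, 10.37, 10.35, 10.33
The 2 values of 10.38 occupy positions 7–8 → average rank (7+8)/2 = 7.5.

11, 3, 7.5, 5, 10, 2, 7.5, 1, 4, 9, 6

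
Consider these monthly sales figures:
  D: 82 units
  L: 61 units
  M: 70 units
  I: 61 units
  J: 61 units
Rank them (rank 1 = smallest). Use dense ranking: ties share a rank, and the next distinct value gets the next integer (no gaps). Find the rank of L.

1

Sorted (ascending): 61, 61, 61, 70, 82
The 3 values of 61 share dense rank 1.
Remaining distinct values take the next consecutive integers.
L has value 61 units → rank 1.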